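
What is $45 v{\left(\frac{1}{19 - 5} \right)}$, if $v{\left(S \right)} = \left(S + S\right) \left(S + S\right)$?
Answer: $\frac{45}{49} \approx 0.91837$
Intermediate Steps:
$v{\left(S \right)} = 4 S^{2}$ ($v{\left(S \right)} = 2 S 2 S = 4 S^{2}$)
$45 v{\left(\frac{1}{19 - 5} \right)} = 45 \cdot 4 \left(\frac{1}{19 - 5}\right)^{2} = 45 \cdot 4 \left(\frac{1}{14}\right)^{2} = 45 \cdot \frac{4}{196} = 45 \cdot 4 \cdot \frac{1}{196} = 45 \cdot \frac{1}{49} = \frac{45}{49}$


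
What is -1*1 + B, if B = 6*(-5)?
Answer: -31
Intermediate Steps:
B = -30
-1*1 + B = -1*1 - 30 = -1 - 30 = -31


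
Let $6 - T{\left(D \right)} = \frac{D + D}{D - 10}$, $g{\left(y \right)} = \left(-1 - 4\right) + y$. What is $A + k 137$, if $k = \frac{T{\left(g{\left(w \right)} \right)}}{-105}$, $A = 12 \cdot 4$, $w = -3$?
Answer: $\frac{39058}{945} \approx 41.331$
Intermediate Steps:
$g{\left(y \right)} = -5 + y$
$T{\left(D \right)} = 6 - \frac{2 D}{-10 + D}$ ($T{\left(D \right)} = 6 - \frac{D + D}{D - 10} = 6 - \frac{2 D}{-10 + D}$)
$A = 48$
$k = - \frac{46}{945}$ ($k = \frac{4 \frac{1}{-10 - 8} \left(-15 - 8\right)}{-105} = \frac{4 \left(-15 - 8\right)}{-10 - 8} \left(- \frac{1}{105}\right) = 4 \frac{1}{-18} \left(-23\right) \left(- \frac{1}{105}\right) = 4 \left(- \frac{1}{18}\right) \left(-23\right) \left(- \frac{1}{105}\right) = \frac{46}{9} \left(- \frac{1}{105}\right) = - \frac{46}{945} \approx -0.048677$)
$A + k 137 = 48 - \frac{6302}{945} = \frac{39058}{945}$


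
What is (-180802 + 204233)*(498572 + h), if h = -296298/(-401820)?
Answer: 782347411521113/66970 ≈ 1.1682e+10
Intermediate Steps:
h = 49383/66970 (h = -296298*(-1/401820) = 49383/66970 ≈ 0.73739)
(-180802 + 204233)*(498572 + h) = (-180802 + 204233)*(498572 + 49383/66970) = 23431*(33389416223/66970) = 782347411521113/66970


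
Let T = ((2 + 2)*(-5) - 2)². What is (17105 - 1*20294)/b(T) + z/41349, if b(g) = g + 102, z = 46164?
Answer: -34936619/8076838 ≈ -4.3255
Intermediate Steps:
T = 484 (T = (4*(-5) - 2)² = (-20 - 2)² = (-22)² = 484)
b(g) = 102 + g
(17105 - 1*20294)/b(T) + z/41349 = (17105 - 1*20294)/(102 + 484) + 46164/41349 = (17105 - 20294)/586 + 46164*(1/41349) = -3189*1/586 + 15388/13783 = -3189/586 + 15388/13783 = -34936619/8076838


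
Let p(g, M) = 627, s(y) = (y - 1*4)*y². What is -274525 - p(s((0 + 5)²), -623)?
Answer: -275152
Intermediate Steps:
s(y) = y²*(-4 + y) (s(y) = (y - 4)*y² = (-4 + y)*y² = y²*(-4 + y))
-274525 - p(s((0 + 5)²), -623) = -274525 - 1*627 = -274525 - 627 = -275152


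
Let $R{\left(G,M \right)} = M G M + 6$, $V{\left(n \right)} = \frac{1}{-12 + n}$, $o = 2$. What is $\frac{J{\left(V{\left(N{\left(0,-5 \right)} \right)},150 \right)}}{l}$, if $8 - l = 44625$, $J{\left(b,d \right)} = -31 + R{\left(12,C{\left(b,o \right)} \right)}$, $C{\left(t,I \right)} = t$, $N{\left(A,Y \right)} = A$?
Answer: $\frac{299}{535404} \approx 0.00055846$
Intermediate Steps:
$R{\left(G,M \right)} = 6 + G M^{2}$ ($R{\left(G,M \right)} = G M M + 6 = G M^{2} + 6 = 6 + G M^{2}$)
$J{\left(b,d \right)} = -25 + 12 b^{2}$ ($J{\left(b,d \right)} = -31 + \left(6 + 12 b^{2}\right) = -25 + 12 b^{2}$)
$l = -44617$ ($l = 8 - 44625 = -44617$)
$\frac{J{\left(V{\left(N{\left(0,-5 \right)} \right)},150 \right)}}{l} = \frac{-25 + 12 \left(\frac{1}{-12 + 0}\right)^{2}}{-44617} = \left(-25 + 12 \left(\frac{1}{-12}\right)^{2}\right) \left(- \frac{1}{44617}\right) = \left(-25 + 12 \left(- \frac{1}{12}\right)^{2}\right) \left(- \frac{1}{44617}\right) = \left(-25 + 12 \cdot \frac{1}{144}\right) \left(- \frac{1}{44617}\right) = \left(-25 + \frac{1}{12}\right) \left(- \frac{1}{44617}\right) = \left(- \frac{299}{12}\right) \left(- \frac{1}{44617}\right) = \frac{299}{535404}$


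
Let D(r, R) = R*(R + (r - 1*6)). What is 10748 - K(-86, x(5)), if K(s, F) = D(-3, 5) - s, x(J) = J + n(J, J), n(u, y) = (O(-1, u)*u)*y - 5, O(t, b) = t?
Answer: 10682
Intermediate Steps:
n(u, y) = -5 - u*y (n(u, y) = (-u)*y - 5 = -u*y - 5 = -5 - u*y)
x(J) = -5 + J - J² (x(J) = J + (-5 - J*J) = J + (-5 - J²) = -5 + J - J²)
D(r, R) = R*(-6 + R + r) (D(r, R) = R*(R + (r - 6)) = R*(R + (-6 + r)) = R*(-6 + R + r))
K(s, F) = -20 - s (K(s, F) = 5*(-6 + 5 - 3) - s = 5*(-4) - s = -20 - s)
10748 - K(-86, x(5)) = 10748 - (-20 - 1*(-86)) = 10748 - (-20 + 86) = 10748 - 1*66 = 10748 - 66 = 10682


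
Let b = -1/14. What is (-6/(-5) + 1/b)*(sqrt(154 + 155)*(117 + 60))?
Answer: -11328*sqrt(309)/5 ≈ -39826.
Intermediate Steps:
b = -1/14 (b = -1*1/14 = -1/14 ≈ -0.071429)
(-6/(-5) + 1/b)*(sqrt(154 + 155)*(117 + 60)) = (-6/(-5) + 1/(-1/14))*(sqrt(154 + 155)*(117 + 60)) = (-6*(-1/5) + 1*(-14))*(sqrt(309)*177) = (6/5 - 14)*(177*sqrt(309)) = -11328*sqrt(309)/5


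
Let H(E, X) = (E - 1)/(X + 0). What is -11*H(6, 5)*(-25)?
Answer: 275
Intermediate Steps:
H(E, X) = (-1 + E)/X
-11*H(6, 5)*(-25) = -11*(-1 + 6)/5*(-25) = -11*5/5*(-25) = -11*1*(-25) = -11*(-25) = 275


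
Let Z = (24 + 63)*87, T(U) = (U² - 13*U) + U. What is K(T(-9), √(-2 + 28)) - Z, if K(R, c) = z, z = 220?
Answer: -7349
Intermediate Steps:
T(U) = U² - 12*U
K(R, c) = 220
Z = 7569 (Z = 87*87 = 7569)
K(T(-9), √(-2 + 28)) - Z = 220 - 1*7569 = 220 - 7569 = -7349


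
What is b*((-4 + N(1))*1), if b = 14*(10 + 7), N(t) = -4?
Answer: -1904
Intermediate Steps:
b = 238 (b = 14*17 = 238)
b*((-4 + N(1))*1) = 238*((-4 - 4)*1) = 238*(-8*1) = 238*(-8) = -1904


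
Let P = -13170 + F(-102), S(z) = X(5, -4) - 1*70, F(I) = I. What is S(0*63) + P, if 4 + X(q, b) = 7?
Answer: -13339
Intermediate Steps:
X(q, b) = 3 (X(q, b) = -4 + 7 = 3)
S(z) = -67 (S(z) = 3 - 1*70 = 3 - 70 = -67)
P = -13272 (P = -13170 - 102 = -13272)
S(0*63) + P = -67 - 13272 = -13339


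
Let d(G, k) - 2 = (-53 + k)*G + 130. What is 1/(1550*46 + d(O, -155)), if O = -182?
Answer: 1/109288 ≈ 9.1501e-6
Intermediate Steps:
d(G, k) = 132 + G*(-53 + k) (d(G, k) = 2 + ((-53 + k)*G + 130) = 2 + (G*(-53 + k) + 130) = 2 + (130 + G*(-53 + k)) = 132 + G*(-53 + k))
1/(1550*46 + d(O, -155)) = 1/(1550*46 + (132 - 53*(-182) - 182*(-155))) = 1/(71300 + (132 + 9646 + 28210)) = 1/(71300 + 37988) = 1/109288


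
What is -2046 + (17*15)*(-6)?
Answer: -3576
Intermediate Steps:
-2046 + (17*15)*(-6) = -2046 + 255*(-6) = -2046 - 1530 = -3576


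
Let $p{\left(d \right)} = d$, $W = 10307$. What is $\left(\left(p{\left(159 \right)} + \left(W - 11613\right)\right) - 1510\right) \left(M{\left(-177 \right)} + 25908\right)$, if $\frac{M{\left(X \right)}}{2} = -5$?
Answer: $-68810986$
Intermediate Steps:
$M{\left(X \right)} = -10$ ($M{\left(X \right)} = 2 \left(-5\right) = -10$)
$\left(\left(p{\left(159 \right)} + \left(W - 11613\right)\right) - 1510\right) \left(M{\left(-177 \right)} + 25908\right) = \left(\left(159 + \left(10307 - 11613\right)\right) - 1510\right) \left(-10 + 25908\right) = \left(\left(159 - 1306\right) - 1510\right) 25898 = \left(-1147 - 1510\right) 25898 = \left(-2657\right) 25898 = -68810986$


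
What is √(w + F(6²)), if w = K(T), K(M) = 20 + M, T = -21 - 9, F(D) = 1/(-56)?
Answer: I*√7854/28 ≈ 3.1651*I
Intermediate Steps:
F(D) = -1/56
T = -30
w = -10 (w = 20 - 30 = -10)
√(w + F(6²)) = √(-10 - 1/56) = √(-561/56) = I*√7854/28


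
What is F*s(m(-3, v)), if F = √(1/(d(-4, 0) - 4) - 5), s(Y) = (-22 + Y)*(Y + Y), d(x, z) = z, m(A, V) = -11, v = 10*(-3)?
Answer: 363*I*√21 ≈ 1663.5*I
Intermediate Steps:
v = -30
s(Y) = 2*Y*(-22 + Y) (s(Y) = (-22 + Y)*(2*Y) = 2*Y*(-22 + Y))
F = I*√21/2 (F = √(1/(0 - 4) - 5) = √(1/(-4) - 5) = √(-¼ - 5) = √(-21/4) = I*√21/2 ≈ 2.2913*I)
F*s(m(-3, v)) = (I*√21/2)*(2*(-11)*(-22 - 11)) = (I*√21/2)*(2*(-11)*(-33)) = (I*√21/2)*726 = 363*I*√21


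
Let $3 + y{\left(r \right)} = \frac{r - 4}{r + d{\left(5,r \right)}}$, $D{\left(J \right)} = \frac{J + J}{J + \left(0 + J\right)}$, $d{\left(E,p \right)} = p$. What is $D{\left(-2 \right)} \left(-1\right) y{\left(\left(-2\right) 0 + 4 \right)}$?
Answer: $3$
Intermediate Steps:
$D{\left(J \right)} = 1$ ($D{\left(J \right)} = \frac{2 J}{J + J} = \frac{2 J}{2 J} = 2 J \frac{1}{2 J} = 1$)
$y{\left(r \right)} = -3 + \frac{-4 + r}{2 r}$ ($y{\left(r \right)} = -3 + \frac{r - 4}{r + r} = -3 + \frac{-4 + r}{2 r}$)
$D{\left(-2 \right)} \left(-1\right) y{\left(\left(-2\right) 0 + 4 \right)} = 1 \left(-1\right) \left(- \frac{5}{2} - \frac{2}{\left(-2\right) 0 + 4}\right) = - (- \frac{5}{2} - \frac{2}{0 + 4}) = - (- \frac{5}{2} - \frac{2}{4}) = - (- \frac{5}{2} - \frac{1}{2}) = \left(-1\right) \left(-3\right) = 3$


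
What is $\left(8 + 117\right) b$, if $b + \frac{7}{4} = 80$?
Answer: $\frac{39125}{4} \approx 9781.3$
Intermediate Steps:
$b = \frac{313}{4}$ ($b = - \frac{7}{4} + 80 = \frac{313}{4} \approx 78.25$)
$\left(8 + 117\right) b = \left(8 + 117\right) \frac{313}{4} = 125 \cdot \frac{313}{4} = \frac{39125}{4}$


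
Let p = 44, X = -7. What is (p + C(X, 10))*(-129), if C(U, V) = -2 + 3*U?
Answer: -2709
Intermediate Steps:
(p + C(X, 10))*(-129) = (44 + (-2 + 3*(-7)))*(-129) = (44 + (-2 - 21))*(-129) = (44 - 23)*(-129) = 21*(-129) = -2709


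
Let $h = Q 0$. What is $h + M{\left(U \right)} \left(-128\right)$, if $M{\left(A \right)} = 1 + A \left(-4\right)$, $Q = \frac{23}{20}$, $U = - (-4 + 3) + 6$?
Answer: $3456$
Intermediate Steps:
$U = 7$ ($U = \left(-1\right) \left(-1\right) + 6 = 1 + 6 = 7$)
$Q = \frac{23}{20}$ ($Q = 23 \cdot \frac{1}{20} = \frac{23}{20} \approx 1.15$)
$M{\left(A \right)} = 1 - 4 A$
$h = 0$ ($h = \frac{23}{20} \cdot 0 = 0$)
$h + M{\left(U \right)} \left(-128\right) = 0 + \left(1 - 28\right) \left(-128\right) = 0 - -3456 = 0 + 3456 = 3456$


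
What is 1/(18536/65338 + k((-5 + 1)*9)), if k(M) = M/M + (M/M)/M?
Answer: 168012/211009 ≈ 0.79623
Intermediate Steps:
k(M) = 1 + 1/M
1/(18536/65338 + k((-5 + 1)*9)) = 1/(18536/65338 + (1 + (-5 + 1)*9)/(((-5 + 1)*9))) = 1/(18536*(1/65338) + (1 - 4*9)/((-4*9))) = 1/(1324/4667 + (1 - 36)/(-36)) = 1/(1324/4667 - 1/36*(-35)) = 1/(1324/4667 + 35/36) = 1/(211009/168012) = 168012/211009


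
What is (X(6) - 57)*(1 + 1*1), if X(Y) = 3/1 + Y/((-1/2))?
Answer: -132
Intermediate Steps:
X(Y) = 3 - 2*Y (X(Y) = 3*1 + Y/((-1*1/2)) = 3 + Y/(-1/2) = 3 + Y*(-2) = 3 - 2*Y)
(X(6) - 57)*(1 + 1*1) = ((3 - 2*6) - 57)*(1 + 1*1) = ((3 - 12) - 57)*(1 + 1) = (-9 - 57)*2 = -66*2 = -132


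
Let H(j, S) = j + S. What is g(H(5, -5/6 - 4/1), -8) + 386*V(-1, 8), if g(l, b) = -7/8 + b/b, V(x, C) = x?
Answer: -3087/8 ≈ -385.88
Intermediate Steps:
H(j, S) = S + j
g(l, b) = ⅛ (g(l, b) = -7*⅛ + 1 = -7/8 + 1 = ⅛)
g(H(5, -5/6 - 4/1), -8) + 386*V(-1, 8) = ⅛ + 386*(-1) = ⅛ - 386 = -3087/8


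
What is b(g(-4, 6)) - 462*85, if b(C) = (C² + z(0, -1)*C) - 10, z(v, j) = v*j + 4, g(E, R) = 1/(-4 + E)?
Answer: -2513951/64 ≈ -39281.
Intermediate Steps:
z(v, j) = 4 + j*v (z(v, j) = j*v + 4 = 4 + j*v)
b(C) = -10 + C² + 4*C (b(C) = (C² + (4 - 1*0)*C) - 10 = (C² + (4 + 0)*C) - 10 = (C² + 4*C) - 10 = -10 + C² + 4*C)
b(g(-4, 6)) - 462*85 = (-10 + (1/(-4 - 4))² + 4/(-4 - 4)) - 462*85 = (-10 + (1/(-8))² + 4/(-8)) - 39270 = (-10 + (-⅛)² + 4*(-⅛)) - 39270 = (-10 + 1/64 - ½) - 39270 = -671/64 - 39270 = -2513951/64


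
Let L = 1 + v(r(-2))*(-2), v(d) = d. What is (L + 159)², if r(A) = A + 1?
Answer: 26244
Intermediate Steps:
r(A) = 1 + A
L = 3 (L = 1 + (1 - 2)*(-2) = 1 - 1*(-2) = 1 + 2 = 3)
(L + 159)² = (3 + 159)² = 162² = 26244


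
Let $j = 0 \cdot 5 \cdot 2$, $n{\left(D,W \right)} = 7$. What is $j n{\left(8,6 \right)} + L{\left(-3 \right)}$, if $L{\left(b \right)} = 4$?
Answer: $4$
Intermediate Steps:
$j = 0$ ($j = 0 \cdot 2 = 0$)
$j n{\left(8,6 \right)} + L{\left(-3 \right)} = 0 \cdot 7 + 4 = 0 + 4 = 4$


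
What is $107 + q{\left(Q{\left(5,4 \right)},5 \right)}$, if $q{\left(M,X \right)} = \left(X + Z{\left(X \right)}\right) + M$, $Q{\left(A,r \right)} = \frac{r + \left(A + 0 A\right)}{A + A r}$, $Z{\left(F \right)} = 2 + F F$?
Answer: $\frac{3484}{25} \approx 139.36$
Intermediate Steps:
$Z{\left(F \right)} = 2 + F^{2}$
$Q{\left(A,r \right)} = \frac{A + r}{A + A r}$ ($Q{\left(A,r \right)} = \frac{r + \left(A + 0\right)}{A + A r} = \frac{r + A}{A + A r} = \frac{A + r}{A + A r}$)
$q{\left(M,X \right)} = 2 + M + X + X^{2}$ ($q{\left(M,X \right)} = \left(X + \left(2 + X^{2}\right)\right) + M = \left(2 + X + X^{2}\right) + M = 2 + M + X + X^{2}$)
$107 + q{\left(Q{\left(5,4 \right)},5 \right)} = 107 + \left(2 + \frac{5 + 4}{5 \left(1 + 4\right)} + 5 + 5^{2}\right) = 107 + \left(2 + \frac{1}{5} \cdot \frac{1}{5} \cdot 9 + 5 + 25\right) = 107 + \left(2 + \frac{9}{25} + 5 + 25\right) = 107 + \frac{809}{25} = \frac{3484}{25}$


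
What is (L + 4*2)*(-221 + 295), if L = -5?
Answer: 222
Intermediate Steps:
(L + 4*2)*(-221 + 295) = (-5 + 4*2)*(-221 + 295) = (-5 + 8)*74 = 3*74 = 222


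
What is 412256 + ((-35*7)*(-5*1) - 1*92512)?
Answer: 320969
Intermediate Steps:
412256 + ((-35*7)*(-5*1) - 1*92512) = 412256 + (-245*(-5) - 92512) = 412256 + (1225 - 92512) = 412256 - 91287 = 320969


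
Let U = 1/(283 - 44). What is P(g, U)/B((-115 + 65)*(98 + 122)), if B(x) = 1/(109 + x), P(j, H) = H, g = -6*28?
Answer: -10891/239 ≈ -45.569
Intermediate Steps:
U = 1/239 ≈ 0.0041841
g = -168
P(g, U)/B((-115 + 65)*(98 + 122)) = 1/(239*(1/(109 + (-115 + 65)*(98 + 122)))) = 1/(239*(1/(109 - 50*220))) = 1/(239*(1/(109 - 11000))) = 1/(239*(1/(-10891))) = 1/(239*(-1/10891)) = (1/239)*(-10891) = -10891/239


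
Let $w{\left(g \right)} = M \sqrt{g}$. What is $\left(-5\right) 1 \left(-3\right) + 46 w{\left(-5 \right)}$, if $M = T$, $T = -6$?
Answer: $15 - 276 i \sqrt{5} \approx 15.0 - 617.15 i$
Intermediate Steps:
$M = -6$
$w{\left(g \right)} = - 6 \sqrt{g}$
$\left(-5\right) 1 \left(-3\right) + 46 w{\left(-5 \right)} = \left(-5\right) 1 \left(-3\right) + 46 \left(- 6 \sqrt{-5}\right) = \left(-5\right) \left(-3\right) + 46 \left(- 6 i \sqrt{5}\right) = 15 + 46 \left(- 6 i \sqrt{5}\right) = 15 - 276 i \sqrt{5}$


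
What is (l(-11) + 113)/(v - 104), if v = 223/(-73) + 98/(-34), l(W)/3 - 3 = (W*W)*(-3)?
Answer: 1200047/136432 ≈ 8.7959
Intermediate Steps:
l(W) = 9 - 9*W**2 (l(W) = 9 + 3*((W*W)*(-3)) = 9 + 3*(W**2*(-3)) = 9 + 3*(-3*W**2) = 9 - 9*W**2)
v = -7368/1241 (v = 223*(-1/73) + 98*(-1/34) = -223/73 - 49/17 = -7368/1241 ≈ -5.9371)
(l(-11) + 113)/(v - 104) = ((9 - 9*(-11)**2) + 113)/(-7368/1241 - 104) = ((9 - 9*121) + 113)/(-136432/1241) = ((9 - 1089) + 113)*(-1241/136432) = (-1080 + 113)*(-1241/136432) = -967*(-1241/136432) = 1200047/136432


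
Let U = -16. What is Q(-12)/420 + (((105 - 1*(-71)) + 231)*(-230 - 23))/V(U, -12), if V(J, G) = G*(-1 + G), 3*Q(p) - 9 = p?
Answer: -1801999/2730 ≈ -660.07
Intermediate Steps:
Q(p) = 3 + p/3
Q(-12)/420 + (((105 - 1*(-71)) + 231)*(-230 - 23))/V(U, -12) = (3 + (1/3)*(-12))/420 + (((105 - 1*(-71)) + 231)*(-230 - 23))/((-12*(-1 - 12))) = (3 - 4)*(1/420) + (((105 + 71) + 231)*(-253))/((-12*(-13))) = -1*1/420 + ((176 + 231)*(-253))/156 = -1/420 + (407*(-253))*(1/156) = -1/420 - 102971*1/156 = -1/420 - 102971/156 = -1801999/2730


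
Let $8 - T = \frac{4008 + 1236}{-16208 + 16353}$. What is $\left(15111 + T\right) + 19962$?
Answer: $\frac{5081501}{145} \approx 35045.0$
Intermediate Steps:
$T = - \frac{4084}{145}$ ($T = 8 - \frac{4008 + 1236}{-16208 + 16353} = 8 - \frac{5244}{145} = - \frac{4084}{145} \approx -28.166$)
$\left(15111 + T\right) + 19962 = \left(15111 - \frac{4084}{145}\right) + 19962 = \frac{2187011}{145} + 19962 = \frac{5081501}{145}$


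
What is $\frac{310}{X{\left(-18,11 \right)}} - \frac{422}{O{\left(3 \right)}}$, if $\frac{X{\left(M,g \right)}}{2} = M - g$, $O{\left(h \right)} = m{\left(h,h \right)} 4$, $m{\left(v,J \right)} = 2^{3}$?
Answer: $- \frac{8599}{464} \approx -18.532$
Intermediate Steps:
$m{\left(v,J \right)} = 8$
$O{\left(h \right)} = 32$ ($O{\left(h \right)} = 8 \cdot 4 = 32$)
$X{\left(M,g \right)} = - 2 g + 2 M$ ($X{\left(M,g \right)} = 2 \left(M - g\right) = - 2 g + 2 M$)
$\frac{310}{X{\left(-18,11 \right)}} - \frac{422}{O{\left(3 \right)}} = \frac{310}{\left(-2\right) 11 + 2 \left(-18\right)} - \frac{422}{32} = \frac{310}{-22 - 36} - \frac{211}{16} = \frac{310}{-58} - \frac{211}{16} = 310 \left(- \frac{1}{58}\right) - \frac{211}{16} = - \frac{155}{29} - \frac{211}{16} = - \frac{8599}{464}$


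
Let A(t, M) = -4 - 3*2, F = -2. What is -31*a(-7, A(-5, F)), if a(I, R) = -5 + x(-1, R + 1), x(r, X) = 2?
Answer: 93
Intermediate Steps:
A(t, M) = -10 (A(t, M) = -4 - 6 = -10)
a(I, R) = -3 (a(I, R) = -5 + 2 = -3)
-31*a(-7, A(-5, F)) = -31*(-3) = 93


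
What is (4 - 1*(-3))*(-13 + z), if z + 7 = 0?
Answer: -140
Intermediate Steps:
z = -7 (z = -7 + 0 = -7)
(4 - 1*(-3))*(-13 + z) = (4 - 1*(-3))*(-13 - 7) = (4 + 3)*(-20) = 7*(-20) = -140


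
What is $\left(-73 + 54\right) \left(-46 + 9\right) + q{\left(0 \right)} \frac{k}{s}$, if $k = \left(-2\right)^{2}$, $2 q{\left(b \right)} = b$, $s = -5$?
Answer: $703$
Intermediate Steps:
$q{\left(b \right)} = \frac{b}{2}$
$k = 4$
$\left(-73 + 54\right) \left(-46 + 9\right) + q{\left(0 \right)} \frac{k}{s} = \left(-73 + 54\right) \left(-46 + 9\right) + \frac{1}{2} \cdot 0 \frac{4}{-5} = \left(-19\right) \left(-37\right) + 0 \cdot 4 \left(- \frac{1}{5}\right) = 703 + 0 \left(- \frac{4}{5}\right) = 703 + 0 = 703$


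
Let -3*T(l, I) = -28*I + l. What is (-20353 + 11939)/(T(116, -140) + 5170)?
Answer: -12621/5737 ≈ -2.1999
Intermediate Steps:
T(l, I) = -l/3 + 28*I/3 (T(l, I) = -(-28*I + l)/3 = -(l - 28*I)/3 = -l/3 + 28*I/3)
(-20353 + 11939)/(T(116, -140) + 5170) = (-20353 + 11939)/((-⅓*116 + (28/3)*(-140)) + 5170) = -8414/((-116/3 - 3920/3) + 5170) = -8414/(-4036/3 + 5170) = -8414/11474/3 = -8414*3/11474 = -12621/5737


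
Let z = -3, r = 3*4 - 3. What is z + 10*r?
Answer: 87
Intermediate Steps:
r = 9 (r = 12 - 3 = 9)
z + 10*r = -3 + 10*9 = -3 + 90 = 87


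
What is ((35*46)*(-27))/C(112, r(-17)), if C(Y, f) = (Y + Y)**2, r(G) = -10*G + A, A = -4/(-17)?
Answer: -3105/3584 ≈ -0.86635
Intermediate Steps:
A = 4/17 (A = -4*(-1/17) = 4/17 ≈ 0.23529)
r(G) = 4/17 - 10*G (r(G) = -10*G + 4/17 = 4/17 - 10*G)
C(Y, f) = 4*Y**2 (C(Y, f) = (2*Y)**2 = 4*Y**2)
((35*46)*(-27))/C(112, r(-17)) = ((35*46)*(-27))/((4*112**2)) = (1610*(-27))/((4*12544)) = -43470/50176 = -43470*1/50176 = -3105/3584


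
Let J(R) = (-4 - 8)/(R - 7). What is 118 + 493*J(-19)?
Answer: 4492/13 ≈ 345.54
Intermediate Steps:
J(R) = -12/(-7 + R)
118 + 493*J(-19) = 118 + 493*(-12/(-7 - 19)) = 118 + 493*(-12/(-26)) = 118 + 493*(-12*(-1/26)) = 118 + 493*(6/13) = 118 + 2958/13 = 4492/13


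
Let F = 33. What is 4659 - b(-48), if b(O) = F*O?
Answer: 6243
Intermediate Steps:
b(O) = 33*O
4659 - b(-48) = 4659 - 33*(-48) = 4659 - 1*(-1584) = 4659 + 1584 = 6243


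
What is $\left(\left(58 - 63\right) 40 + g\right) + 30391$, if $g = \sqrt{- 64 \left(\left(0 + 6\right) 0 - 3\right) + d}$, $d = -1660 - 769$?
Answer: $30191 + i \sqrt{2237} \approx 30191.0 + 47.297 i$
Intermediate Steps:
$d = -2429$
$g = i \sqrt{2237}$ ($g = \sqrt{- 64 \left(\left(0 + 6\right) 0 - 3\right) - 2429} = \sqrt{- 64 \left(6 \cdot 0 - 3\right) - 2429} = \sqrt{- 64 \left(0 - 3\right) - 2429} = \sqrt{\left(-64\right) \left(-3\right) - 2429} = \sqrt{192 - 2429} = \sqrt{-2237} = i \sqrt{2237} \approx 47.297 i$)
$\left(\left(58 - 63\right) 40 + g\right) + 30391 = \left(\left(58 - 63\right) 40 + i \sqrt{2237}\right) + 30391 = \left(\left(-5\right) 40 + i \sqrt{2237}\right) + 30391 = \left(-200 + i \sqrt{2237}\right) + 30391 = 30191 + i \sqrt{2237}$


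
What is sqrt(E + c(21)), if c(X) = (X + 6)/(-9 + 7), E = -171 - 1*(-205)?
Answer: sqrt(82)/2 ≈ 4.5277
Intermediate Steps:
E = 34 (E = -171 + 205 = 34)
c(X) = -3 - X/2 (c(X) = (6 + X)/(-2) = (6 + X)*(-1/2) = -3 - X/2)
sqrt(E + c(21)) = sqrt(34 + (-3 - 1/2*21)) = sqrt(34 + (-3 - 21/2)) = sqrt(34 - 27/2) = sqrt(41/2) = sqrt(82)/2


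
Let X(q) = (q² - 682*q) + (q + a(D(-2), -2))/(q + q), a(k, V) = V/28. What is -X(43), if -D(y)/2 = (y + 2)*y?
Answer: 33081707/1204 ≈ 27477.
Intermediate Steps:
D(y) = -2*y*(2 + y) (D(y) = -2*(y + 2)*y = -2*(2 + y)*y = -2*y*(2 + y))
a(k, V) = V/28 (a(k, V) = V*(1/28) = V/28)
X(q) = q² - 682*q + (-1/14 + q)/(2*q) (X(q) = (q² - 682*q) + (q + (1/28)*(-2))/(q + q) = (q² - 682*q) + (q - 1/14)/((2*q)) = (q² - 682*q) + (-1/14 + q)*(1/(2*q)) = (q² - 682*q) + (-1/14 + q)/(2*q) = q² - 682*q + (-1/14 + q)/(2*q))
-X(43) = -(½ + 43² - 682*43 - 1/28/43) = -(½ + 1849 - 29326 - 1/28*1/43) = -(½ + 1849 - 29326 - 1/1204) = -1*(-33081707/1204) = 33081707/1204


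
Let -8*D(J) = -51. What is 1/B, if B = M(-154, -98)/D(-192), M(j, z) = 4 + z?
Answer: -51/752 ≈ -0.067819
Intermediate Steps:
D(J) = 51/8 (D(J) = -1/8*(-51) = 51/8)
B = -752/51 (B = (4 - 98)/(51/8) = -94*8/51 = -752/51 ≈ -14.745)
1/B = 1/(-752/51) = -51/752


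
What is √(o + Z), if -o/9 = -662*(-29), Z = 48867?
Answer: I*√123915 ≈ 352.02*I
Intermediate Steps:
o = -172782 (o = -(-5958)*(-29) = -9*19198 = -172782)
√(o + Z) = √(-172782 + 48867) = √(-123915) = I*√123915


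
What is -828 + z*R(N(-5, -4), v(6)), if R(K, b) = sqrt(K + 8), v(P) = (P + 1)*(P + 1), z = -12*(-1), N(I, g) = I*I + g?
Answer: -828 + 12*sqrt(29) ≈ -763.38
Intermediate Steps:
N(I, g) = g + I**2 (N(I, g) = I**2 + g = g + I**2)
z = 12
v(P) = (1 + P)**2 (v(P) = (1 + P)*(1 + P) = (1 + P)**2)
R(K, b) = sqrt(8 + K)
-828 + z*R(N(-5, -4), v(6)) = -828 + 12*sqrt(8 + (-4 + (-5)**2)) = -828 + 12*sqrt(8 + (-4 + 25)) = -828 + 12*sqrt(8 + 21) = -828 + 12*sqrt(29)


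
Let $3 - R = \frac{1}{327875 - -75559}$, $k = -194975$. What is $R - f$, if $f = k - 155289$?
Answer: $\frac{141309616877}{403434} \approx 3.5027 \cdot 10^{5}$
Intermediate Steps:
$R = \frac{1210301}{403434}$ ($R = 3 - \frac{1}{327875 - -75559} = 3 - \frac{1}{327875 + 75559} = 3 - \frac{1}{403434} = \frac{1210301}{403434} \approx 3.0$)
$f = -350264$ ($f = -194975 - 155289 = -350264$)
$R - f = \frac{1210301}{403434} - -350264 = \frac{1210301}{403434} + 350264 = \frac{141309616877}{403434}$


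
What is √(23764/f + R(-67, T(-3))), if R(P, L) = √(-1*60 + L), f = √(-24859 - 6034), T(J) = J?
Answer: √30893*√(I*(-23764*√30893 + 92679*√7))/30893 ≈ 7.9771 - 7.9771*I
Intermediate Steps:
f = I*√30893 (f = √(-30893) = I*√30893 ≈ 175.76*I)
R(P, L) = √(-60 + L)
√(23764/f + R(-67, T(-3))) = √(23764/((I*√30893)) + √(-60 - 3)) = √(23764*(-I*√30893/30893) + √(-63)) = √(-23764*I*√30893/30893 + 3*I*√7) = √(3*I*√7 - 23764*I*√30893/30893)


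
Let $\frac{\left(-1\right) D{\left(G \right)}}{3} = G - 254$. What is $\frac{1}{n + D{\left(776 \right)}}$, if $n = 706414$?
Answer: $\frac{1}{704848} \approx 1.4187 \cdot 10^{-6}$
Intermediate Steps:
$D{\left(G \right)} = 762 - 3 G$ ($D{\left(G \right)} = - 3 \left(G - 254\right) = - 3 \left(-254 + G\right) = 762 - 3 G$)
$\frac{1}{n + D{\left(776 \right)}} = \frac{1}{706414 + \left(762 - 2328\right)} = \frac{1}{706414 - 1566} = \frac{1}{704848}$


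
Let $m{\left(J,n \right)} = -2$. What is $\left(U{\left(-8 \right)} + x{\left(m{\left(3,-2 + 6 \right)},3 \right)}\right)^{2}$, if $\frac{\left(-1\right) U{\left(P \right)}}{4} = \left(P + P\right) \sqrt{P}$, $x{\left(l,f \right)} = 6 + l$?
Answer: $-32752 + 1024 i \sqrt{2} \approx -32752.0 + 1448.2 i$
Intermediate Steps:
$U{\left(P \right)} = - 8 P^{\frac{3}{2}}$ ($U{\left(P \right)} = - 4 \left(P + P\right) \sqrt{P} = - 4 \cdot 2 P \sqrt{P} = - 4 \cdot 2 P^{\frac{3}{2}} = - 8 P^{\frac{3}{2}}$)
$\left(U{\left(-8 \right)} + x{\left(m{\left(3,-2 + 6 \right)},3 \right)}\right)^{2} = \left(- 8 \left(-8\right)^{\frac{3}{2}} + \left(6 - 2\right)\right)^{2} = \left(- 8 \left(- 16 i \sqrt{2}\right) + 4\right)^{2} = \left(128 i \sqrt{2} + 4\right)^{2} = \left(4 + 128 i \sqrt{2}\right)^{2}$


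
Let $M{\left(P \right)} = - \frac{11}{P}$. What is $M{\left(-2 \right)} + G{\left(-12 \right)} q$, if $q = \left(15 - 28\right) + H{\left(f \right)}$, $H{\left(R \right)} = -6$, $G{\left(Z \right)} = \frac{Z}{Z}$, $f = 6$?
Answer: $- \frac{27}{2} \approx -13.5$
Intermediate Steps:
$G{\left(Z \right)} = 1$
$q = -19$ ($q = \left(15 - 28\right) - 6 = -13 - 6 = -19$)
$M{\left(-2 \right)} + G{\left(-12 \right)} q = - \frac{11}{-2} + 1 \left(-19\right) = \left(-11\right) \left(- \frac{1}{2}\right) - 19 = \frac{11}{2} - 19 = - \frac{27}{2}$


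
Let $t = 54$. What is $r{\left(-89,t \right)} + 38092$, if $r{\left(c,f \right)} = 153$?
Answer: $38245$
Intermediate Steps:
$r{\left(-89,t \right)} + 38092 = 153 + 38092 = 38245$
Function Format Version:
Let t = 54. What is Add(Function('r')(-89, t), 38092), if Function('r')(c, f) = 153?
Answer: 38245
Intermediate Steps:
Add(Function('r')(-89, t), 38092) = Add(153, 38092) = 38245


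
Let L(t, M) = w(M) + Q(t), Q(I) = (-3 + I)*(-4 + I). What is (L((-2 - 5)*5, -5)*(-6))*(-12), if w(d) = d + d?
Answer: 105984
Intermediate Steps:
Q(I) = (-4 + I)*(-3 + I)
w(d) = 2*d
L(t, M) = 12 + t² - 7*t + 2*M (L(t, M) = 2*M + (12 + t² - 7*t) = 12 + t² - 7*t + 2*M)
(L((-2 - 5)*5, -5)*(-6))*(-12) = ((12 + ((-2 - 5)*5)² - 7*(-2 - 5)*5 + 2*(-5))*(-6))*(-12) = ((12 + (-7*5)² - (-49)*5 - 10)*(-6))*(-12) = ((12 + (-35)² - 7*(-35) - 10)*(-6))*(-12) = ((12 + 1225 + 245 - 10)*(-6))*(-12) = (1472*(-6))*(-12) = -8832*(-12) = 105984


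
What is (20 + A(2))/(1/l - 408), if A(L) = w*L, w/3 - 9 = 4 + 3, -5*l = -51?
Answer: -5916/20803 ≈ -0.28438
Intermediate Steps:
l = 51/5 (l = -⅕*(-51) = 51/5 ≈ 10.200)
w = 48 (w = 27 + 3*(4 + 3) = 27 + 3*7 = 27 + 21 = 48)
A(L) = 48*L
(20 + A(2))/(1/l - 408) = (20 + 48*2)/(1/(51/5) - 408) = (20 + 96)/(5/51 - 408) = 116/(-20803/51) = 116*(-51/20803) = -5916/20803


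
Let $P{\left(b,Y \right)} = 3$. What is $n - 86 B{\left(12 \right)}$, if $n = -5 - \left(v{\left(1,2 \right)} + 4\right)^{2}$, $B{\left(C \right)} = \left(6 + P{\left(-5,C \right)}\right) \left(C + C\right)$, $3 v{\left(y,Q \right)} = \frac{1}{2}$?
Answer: $- \frac{669541}{36} \approx -18598.0$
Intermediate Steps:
$v{\left(y,Q \right)} = \frac{1}{6}$ ($v{\left(y,Q \right)} = \frac{1}{3 \cdot 2} = \frac{1}{3} \cdot \frac{1}{2} = \frac{1}{6}$)
$B{\left(C \right)} = 18 C$ ($B{\left(C \right)} = \left(6 + 3\right) \left(C + C\right) = 9 \cdot 2 C = 18 C$)
$n = - \frac{805}{36}$ ($n = -5 - \left(\frac{1}{6} + 4\right)^{2} = -5 - \left(\frac{25}{6}\right)^{2} = -5 - \frac{625}{36} = - \frac{805}{36} \approx -22.361$)
$n - 86 B{\left(12 \right)} = - \frac{805}{36} - 86 \cdot 18 \cdot 12 = - \frac{805}{36} - 18576 = - \frac{669541}{36}$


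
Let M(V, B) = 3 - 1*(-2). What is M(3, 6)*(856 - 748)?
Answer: 540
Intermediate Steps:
M(V, B) = 5 (M(V, B) = 3 + 2 = 5)
M(3, 6)*(856 - 748) = 5*(856 - 748) = 5*108 = 540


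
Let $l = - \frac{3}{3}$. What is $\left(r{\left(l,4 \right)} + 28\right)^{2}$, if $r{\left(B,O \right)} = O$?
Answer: $1024$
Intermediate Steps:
$l = -1$ ($l = \left(-3\right) \frac{1}{3} = -1$)
$\left(r{\left(l,4 \right)} + 28\right)^{2} = \left(4 + 28\right)^{2} = 32^{2} = 1024$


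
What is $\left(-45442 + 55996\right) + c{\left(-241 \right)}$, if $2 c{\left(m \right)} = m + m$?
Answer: $10313$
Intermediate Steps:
$c{\left(m \right)} = m$ ($c{\left(m \right)} = \frac{m + m}{2} = \frac{2 m}{2} = m$)
$\left(-45442 + 55996\right) + c{\left(-241 \right)} = \left(-45442 + 55996\right) - 241 = 10554 - 241 = 10313$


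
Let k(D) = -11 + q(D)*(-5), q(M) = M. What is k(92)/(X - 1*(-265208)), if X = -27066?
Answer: -471/238142 ≈ -0.0019778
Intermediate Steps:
k(D) = -11 - 5*D (k(D) = -11 + D*(-5) = -11 - 5*D)
k(92)/(X - 1*(-265208)) = (-11 - 5*92)/(-27066 - 1*(-265208)) = (-11 - 460)/(-27066 + 265208) = -471/238142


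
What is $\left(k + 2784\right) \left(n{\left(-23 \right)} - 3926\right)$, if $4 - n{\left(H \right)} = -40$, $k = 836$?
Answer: $-14052840$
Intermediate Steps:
$n{\left(H \right)} = 44$ ($n{\left(H \right)} = 4 - -40 = 4 + 40 = 44$)
$\left(k + 2784\right) \left(n{\left(-23 \right)} - 3926\right) = \left(836 + 2784\right) \left(44 - 3926\right) = 3620 \left(-3882\right) = -14052840$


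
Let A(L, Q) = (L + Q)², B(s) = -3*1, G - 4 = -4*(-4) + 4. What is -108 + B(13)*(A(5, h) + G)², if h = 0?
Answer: -7311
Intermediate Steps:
G = 24 (G = 4 + (-4*(-4) + 4) = 4 + (16 + 4) = 4 + 20 = 24)
B(s) = -3
-108 + B(13)*(A(5, h) + G)² = -108 - 3*((5 + 0)² + 24)² = -108 - 3*(5² + 24)² = -108 - 3*(25 + 24)² = -108 - 3*49² = -108 - 3*2401 = -108 - 7203 = -7311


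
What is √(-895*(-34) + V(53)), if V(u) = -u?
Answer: √30377 ≈ 174.29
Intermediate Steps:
√(-895*(-34) + V(53)) = √(-895*(-34) - 1*53) = √(30430 - 53) = √30377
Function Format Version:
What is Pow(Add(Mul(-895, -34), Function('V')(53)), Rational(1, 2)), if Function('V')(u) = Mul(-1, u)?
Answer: Pow(30377, Rational(1, 2)) ≈ 174.29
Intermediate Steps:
Pow(Add(Mul(-895, -34), Function('V')(53)), Rational(1, 2)) = Pow(Add(Mul(-895, -34), Mul(-1, 53)), Rational(1, 2)) = Pow(Add(30430, -53), Rational(1, 2)) = Pow(30377, Rational(1, 2))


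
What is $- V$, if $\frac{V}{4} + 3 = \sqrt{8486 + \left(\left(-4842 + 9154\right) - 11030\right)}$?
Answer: $12 - 8 \sqrt{442} \approx -156.19$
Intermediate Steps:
$V = -12 + 8 \sqrt{442}$ ($V = -12 + 4 \sqrt{8486 + \left(\left(-4842 + 9154\right) - 11030\right)} = -12 + 4 \sqrt{8486 + \left(4312 - 11030\right)} = -12 + 4 \sqrt{8486 - 6718} = -12 + 4 \sqrt{1768} = -12 + 4 \cdot 2 \sqrt{442} = -12 + 8 \sqrt{442} \approx 156.19$)
$- V = - (-12 + 8 \sqrt{442}) = 12 - 8 \sqrt{442}$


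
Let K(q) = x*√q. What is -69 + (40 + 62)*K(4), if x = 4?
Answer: 747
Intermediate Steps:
K(q) = 4*√q
-69 + (40 + 62)*K(4) = -69 + (40 + 62)*(4*√4) = -69 + 102*(4*2) = -69 + 102*8 = -69 + 816 = 747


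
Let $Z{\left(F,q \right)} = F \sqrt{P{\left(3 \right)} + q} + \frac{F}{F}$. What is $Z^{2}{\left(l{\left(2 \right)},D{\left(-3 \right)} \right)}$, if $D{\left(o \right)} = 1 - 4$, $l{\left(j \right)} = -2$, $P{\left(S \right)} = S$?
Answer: $1$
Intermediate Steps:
$D{\left(o \right)} = -3$ ($D{\left(o \right)} = 1 - 4 = -3$)
$Z{\left(F,q \right)} = 1 + F \sqrt{3 + q}$ ($Z{\left(F,q \right)} = F \sqrt{3 + q} + \frac{F}{F} = F \sqrt{3 + q} + 1 = 1 + F \sqrt{3 + q}$)
$Z^{2}{\left(l{\left(2 \right)},D{\left(-3 \right)} \right)} = \left(1 - 2 \sqrt{3 - 3}\right)^{2} = \left(1 - 2 \sqrt{0}\right)^{2} = \left(1 - 0\right)^{2} = \left(1 + 0\right)^{2} = 1^{2} = 1$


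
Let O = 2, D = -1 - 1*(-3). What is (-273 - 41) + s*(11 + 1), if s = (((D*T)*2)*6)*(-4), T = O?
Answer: -2618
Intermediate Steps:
D = 2 (D = -1 + 3 = 2)
T = 2
s = -192 (s = (((2*2)*2)*6)*(-4) = ((4*2)*6)*(-4) = (8*6)*(-4) = 48*(-4) = -192)
(-273 - 41) + s*(11 + 1) = (-273 - 41) - 192*(11 + 1) = -314 - 192*12 = -314 - 2304 = -2618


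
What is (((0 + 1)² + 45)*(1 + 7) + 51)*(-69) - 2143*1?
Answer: -31054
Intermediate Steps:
(((0 + 1)² + 45)*(1 + 7) + 51)*(-69) - 2143*1 = ((1² + 45)*8 + 51)*(-69) - 2143 = ((1 + 45)*8 + 51)*(-69) - 2143 = (46*8 + 51)*(-69) - 2143 = (368 + 51)*(-69) - 2143 = 419*(-69) - 2143 = -28911 - 2143 = -31054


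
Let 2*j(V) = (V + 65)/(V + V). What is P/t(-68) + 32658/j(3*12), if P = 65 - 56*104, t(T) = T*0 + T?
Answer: 320368795/6868 ≈ 46647.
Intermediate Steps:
t(T) = T (t(T) = 0 + T = T)
P = -5759 (P = 65 - 5824 = -5759)
j(V) = (65 + V)/(4*V) (j(V) = ((V + 65)/(V + V))/2 = ((65 + V)/((2*V)))/2 = ((65 + V)*(1/(2*V)))/2 = ((65 + V)/(2*V))/2 = (65 + V)/(4*V))
P/t(-68) + 32658/j(3*12) = -5759/(-68) + 32658/(((65 + 3*12)/(4*((3*12))))) = -5759*(-1/68) + 32658/(((¼)*(65 + 36)/36)) = 5759/68 + 32658/(((¼)*(1/36)*101)) = 5759/68 + 32658/(101/144) = 5759/68 + 32658*(144/101) = 5759/68 + 4702752/101 = 320368795/6868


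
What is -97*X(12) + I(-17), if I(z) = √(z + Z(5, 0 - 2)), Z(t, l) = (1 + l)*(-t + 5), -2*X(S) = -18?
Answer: -873 + I*√17 ≈ -873.0 + 4.1231*I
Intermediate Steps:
X(S) = 9 (X(S) = -½*(-18) = 9)
Z(t, l) = (1 + l)*(5 - t)
I(z) = √z (I(z) = √(z + (5 - 1*5 + 5*(0 - 2) - 1*(0 - 2)*5)) = √(z + (5 - 5 + 5*(-2) - 1*(-2)*5)) = √(z + (5 - 5 - 10 + 10)) = √(z + 0) = √z)
-97*X(12) + I(-17) = -97*9 + √(-17) = -873 + I*√17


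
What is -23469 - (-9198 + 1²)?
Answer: -14272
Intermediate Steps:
-23469 - (-9198 + 1²) = -23469 - (-9198 + 1) = -23469 - 1*(-9197) = -23469 + 9197 = -14272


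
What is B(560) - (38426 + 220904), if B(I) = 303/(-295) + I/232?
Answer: -2218556287/8555 ≈ -2.5933e+5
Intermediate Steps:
B(I) = -303/295 + I/232 (B(I) = 303*(-1/295) + I*(1/232) = -303/295 + I/232)
B(560) - (38426 + 220904) = (-303/295 + (1/232)*560) - (38426 + 220904) = (-303/295 + 70/29) - 1*259330 = 11863/8555 - 259330 = -2218556287/8555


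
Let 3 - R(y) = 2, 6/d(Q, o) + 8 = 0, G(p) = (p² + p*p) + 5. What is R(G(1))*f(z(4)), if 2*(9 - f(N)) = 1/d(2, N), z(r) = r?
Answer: 29/3 ≈ 9.6667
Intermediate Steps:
G(p) = 5 + 2*p² (G(p) = (p² + p²) + 5 = 2*p² + 5 = 5 + 2*p²)
d(Q, o) = -¾ (d(Q, o) = 6/(-8 + 0) = 6/(-8) = 6*(-⅛) = -¾)
R(y) = 1 (R(y) = 3 - 1*2 = 3 - 2 = 1)
f(N) = 29/3 (f(N) = 9 - 1/(2*(-¾)) = 9 - ½*(-4/3) = 9 + ⅔ = 29/3)
R(G(1))*f(z(4)) = 1*(29/3) = 29/3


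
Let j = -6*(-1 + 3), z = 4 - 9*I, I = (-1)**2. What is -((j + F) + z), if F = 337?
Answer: -320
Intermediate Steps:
I = 1
z = -5 (z = 4 - 9*1 = 4 - 9 = -5)
j = -12 (j = -6*2 = -12)
-((j + F) + z) = -((-12 + 337) - 5) = -(325 - 5) = -1*320 = -320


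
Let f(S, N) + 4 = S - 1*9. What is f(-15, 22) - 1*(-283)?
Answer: 255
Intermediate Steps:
f(S, N) = -13 + S (f(S, N) = -4 + (S - 1*9) = -4 + (S - 9) = -4 + (-9 + S) = -13 + S)
f(-15, 22) - 1*(-283) = (-13 - 15) - 1*(-283) = -28 + 283 = 255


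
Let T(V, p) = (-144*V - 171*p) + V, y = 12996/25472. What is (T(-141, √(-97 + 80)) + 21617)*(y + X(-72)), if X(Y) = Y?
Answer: -4755054915/1592 + 77847237*I*√17/6368 ≈ -2.9868e+6 + 50404.0*I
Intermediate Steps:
y = 3249/6368 (y = 12996*(1/25472) = 3249/6368 ≈ 0.51021)
T(V, p) = -171*p - 143*V (T(V, p) = (-171*p - 144*V) + V = -171*p - 143*V)
(T(-141, √(-97 + 80)) + 21617)*(y + X(-72)) = ((-171*√(-97 + 80) - 143*(-141)) + 21617)*(3249/6368 - 72) = ((-171*I*√17 + 20163) + 21617)*(-455247/6368) = ((20163 - 171*I*√17) + 21617)*(-455247/6368) = (41780 - 171*I*√17)*(-455247/6368) = -4755054915/1592 + 77847237*I*√17/6368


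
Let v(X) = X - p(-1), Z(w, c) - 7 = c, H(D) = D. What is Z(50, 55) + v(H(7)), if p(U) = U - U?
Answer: 69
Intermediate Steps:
p(U) = 0
Z(w, c) = 7 + c
v(X) = X (v(X) = X - 1*0 = X + 0 = X)
Z(50, 55) + v(H(7)) = (7 + 55) + 7 = 62 + 7 = 69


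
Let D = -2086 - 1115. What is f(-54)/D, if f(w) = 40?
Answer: -40/3201 ≈ -0.012496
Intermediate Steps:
D = -3201
f(-54)/D = 40/(-3201) = 40*(-1/3201) = -40/3201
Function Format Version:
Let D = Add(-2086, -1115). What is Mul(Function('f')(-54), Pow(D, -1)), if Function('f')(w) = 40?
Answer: Rational(-40, 3201) ≈ -0.012496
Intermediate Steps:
D = -3201
Mul(Function('f')(-54), Pow(D, -1)) = Mul(40, Pow(-3201, -1)) = Mul(40, Rational(-1, 3201)) = Rational(-40, 3201)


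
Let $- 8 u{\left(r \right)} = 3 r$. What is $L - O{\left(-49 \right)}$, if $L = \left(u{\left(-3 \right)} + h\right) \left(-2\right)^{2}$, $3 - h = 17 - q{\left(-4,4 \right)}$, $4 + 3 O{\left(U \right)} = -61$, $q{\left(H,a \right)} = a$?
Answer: $- \frac{83}{6} \approx -13.833$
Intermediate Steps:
$O{\left(U \right)} = - \frac{65}{3}$ ($O{\left(U \right)} = - \frac{4}{3} + \frac{1}{3} \left(-61\right) = - \frac{4}{3} - \frac{61}{3} = - \frac{65}{3}$)
$u{\left(r \right)} = - \frac{3 r}{8}$
$h = -10$ ($h = 3 - \left(17 - 4\right) = 3 - 13 = -10$)
$L = - \frac{71}{2}$ ($L = \left(\left(- \frac{3}{8}\right) \left(-3\right) - 10\right) \left(-2\right)^{2} = \left(\frac{9}{8} - 10\right) 4 = \left(- \frac{71}{8}\right) 4 = - \frac{71}{2} \approx -35.5$)
$L - O{\left(-49 \right)} = - \frac{71}{2} - - \frac{65}{3} = - \frac{71}{2} + \frac{65}{3} = - \frac{83}{6}$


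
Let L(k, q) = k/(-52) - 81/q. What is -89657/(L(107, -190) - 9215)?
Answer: 442905580/45530159 ≈ 9.7277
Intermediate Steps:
L(k, q) = -81/q - k/52 (L(k, q) = k*(-1/52) - 81/q = -k/52 - 81/q = -81/q - k/52)
-89657/(L(107, -190) - 9215) = -89657/((-81/(-190) - 1/52*107) - 9215) = -89657/((-81*(-1/190) - 107/52) - 9215) = -89657/((81/190 - 107/52) - 9215) = -89657/(-8059/4940 - 9215) = -89657/(-45530159/4940) = -89657*(-4940/45530159) = 442905580/45530159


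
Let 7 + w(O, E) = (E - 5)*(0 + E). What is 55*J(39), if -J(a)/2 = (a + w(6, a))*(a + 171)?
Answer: -31369800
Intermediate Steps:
w(O, E) = -7 + E*(-5 + E) (w(O, E) = -7 + (E - 5)*(0 + E) = -7 + (-5 + E)*E = -7 + E*(-5 + E))
J(a) = -2*(171 + a)*(-7 + a**2 - 4*a) (J(a) = -2*(a + (-7 + a**2 - 5*a))*(a + 171) = -2*(-7 + a**2 - 4*a)*(171 + a) = -2*(171 + a)*(-7 + a**2 - 4*a))
55*J(39) = 55*(2394 - 334*39**2 - 2*39**3 + 1382*39) = 55*(2394 - 334*1521 - 2*59319 + 53898) = 55*(2394 - 508014 - 118638 + 53898) = 55*(-570360) = -31369800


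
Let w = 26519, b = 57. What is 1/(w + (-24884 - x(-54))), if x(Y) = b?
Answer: 1/1578 ≈ 0.00063371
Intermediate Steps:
x(Y) = 57
1/(w + (-24884 - x(-54))) = 1/(26519 + (-24884 - 1*57)) = 1/(26519 + (-24884 - 57)) = 1/(26519 - 24941) = 1/1578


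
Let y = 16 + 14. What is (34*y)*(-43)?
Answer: -43860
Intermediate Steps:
y = 30
(34*y)*(-43) = (34*30)*(-43) = 1020*(-43) = -43860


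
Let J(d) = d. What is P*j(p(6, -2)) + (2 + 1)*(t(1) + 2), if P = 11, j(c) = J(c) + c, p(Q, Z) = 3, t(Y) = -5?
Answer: 57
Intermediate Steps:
j(c) = 2*c (j(c) = c + c = 2*c)
P*j(p(6, -2)) + (2 + 1)*(t(1) + 2) = 11*(2*3) + (2 + 1)*(-5 + 2) = 11*6 + 3*(-3) = 66 - 9 = 57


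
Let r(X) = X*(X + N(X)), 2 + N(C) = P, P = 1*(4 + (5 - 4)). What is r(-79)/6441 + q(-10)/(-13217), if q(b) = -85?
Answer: 4205387/4480563 ≈ 0.93858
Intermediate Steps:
P = 5 (P = 1*(4 + 1) = 1*5 = 5)
N(C) = 3 (N(C) = -2 + 5 = 3)
r(X) = X*(3 + X) (r(X) = X*(X + 3) = X*(3 + X))
r(-79)/6441 + q(-10)/(-13217) = -79*(3 - 79)/6441 - 85/(-13217) = -79*(-76)*(1/6441) - 85*(-1/13217) = 6004*(1/6441) + 85/13217 = 316/339 + 85/13217 = 4205387/4480563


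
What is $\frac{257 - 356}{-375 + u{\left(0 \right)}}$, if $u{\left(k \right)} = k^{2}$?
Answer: $\frac{33}{125} \approx 0.264$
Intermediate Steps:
$\frac{257 - 356}{-375 + u{\left(0 \right)}} = \frac{257 - 356}{-375 + 0^{2}} = - \frac{99}{-375 + 0} = - \frac{99}{-375} = \left(-99\right) \left(- \frac{1}{375}\right) = \frac{33}{125}$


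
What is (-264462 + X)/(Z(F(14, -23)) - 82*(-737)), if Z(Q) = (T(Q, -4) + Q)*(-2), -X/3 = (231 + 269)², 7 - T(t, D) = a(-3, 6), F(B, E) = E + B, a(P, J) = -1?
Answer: -507231/30218 ≈ -16.786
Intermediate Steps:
F(B, E) = B + E
T(t, D) = 8 (T(t, D) = 7 - 1*(-1) = 7 + 1 = 8)
X = -750000 (X = -3*(231 + 269)² = -3*500² = -3*250000 = -750000)
Z(Q) = -16 - 2*Q (Z(Q) = (8 + Q)*(-2) = -16 - 2*Q)
(-264462 + X)/(Z(F(14, -23)) - 82*(-737)) = (-264462 - 750000)/((-16 - 2*(14 - 23)) - 82*(-737)) = -1014462/((-16 - 2*(-9)) + 60434) = -1014462/((-16 + 18) + 60434) = -1014462/(2 + 60434) = -1014462/60436 = -1014462*1/60436 = -507231/30218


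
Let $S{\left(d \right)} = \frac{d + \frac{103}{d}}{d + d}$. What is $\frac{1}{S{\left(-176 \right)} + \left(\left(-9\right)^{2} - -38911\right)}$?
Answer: $\frac{61952}{2415663463} \approx 2.5646 \cdot 10^{-5}$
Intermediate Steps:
$S{\left(d \right)} = \frac{d + \frac{103}{d}}{2 d}$
$\frac{1}{S{\left(-176 \right)} + \left(\left(-9\right)^{2} - -38911\right)} = \frac{1}{\frac{103 + \left(-176\right)^{2}}{2 \cdot 30976} + \left(\left(-9\right)^{2} - -38911\right)} = \frac{1}{\frac{1}{2} \cdot \frac{1}{30976} \left(103 + 30976\right) + \left(81 + 38911\right)} = \frac{1}{\frac{1}{2} \cdot \frac{1}{30976} \cdot 31079 + 38992} = \frac{1}{\frac{31079}{61952} + 38992} = \frac{1}{\frac{2415663463}{61952}} = \frac{61952}{2415663463}$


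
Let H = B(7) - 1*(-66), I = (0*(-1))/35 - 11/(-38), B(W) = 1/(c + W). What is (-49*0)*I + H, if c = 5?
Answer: 793/12 ≈ 66.083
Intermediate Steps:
B(W) = 1/(5 + W)
I = 11/38 (I = 0*(1/35) - 11*(-1/38) = 0 + 11/38 = 11/38 ≈ 0.28947)
H = 793/12 (H = 1/(5 + 7) - 1*(-66) = 1/12 + 66 = 793/12 ≈ 66.083)
(-49*0)*I + H = -49*0*(11/38) + 793/12 = 0*(11/38) + 793/12 = 0 + 793/12 = 793/12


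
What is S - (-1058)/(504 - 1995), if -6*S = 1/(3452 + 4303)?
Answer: -16410077/23125410 ≈ -0.70961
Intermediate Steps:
S = -1/46530 (S = -1/(6*(3452 + 4303)) = -1/6/7755 = -1/6*1/7755 = -1/46530 ≈ -2.1492e-5)
S - (-1058)/(504 - 1995) = -1/46530 - (-1058)/(504 - 1995) = -1/46530 - (-1058)/(-1491) = -1/46530 - (-1058)*(-1)/1491 = -1/46530 - 1*1058/1491 = -1/46530 - 1058/1491 = -16410077/23125410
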